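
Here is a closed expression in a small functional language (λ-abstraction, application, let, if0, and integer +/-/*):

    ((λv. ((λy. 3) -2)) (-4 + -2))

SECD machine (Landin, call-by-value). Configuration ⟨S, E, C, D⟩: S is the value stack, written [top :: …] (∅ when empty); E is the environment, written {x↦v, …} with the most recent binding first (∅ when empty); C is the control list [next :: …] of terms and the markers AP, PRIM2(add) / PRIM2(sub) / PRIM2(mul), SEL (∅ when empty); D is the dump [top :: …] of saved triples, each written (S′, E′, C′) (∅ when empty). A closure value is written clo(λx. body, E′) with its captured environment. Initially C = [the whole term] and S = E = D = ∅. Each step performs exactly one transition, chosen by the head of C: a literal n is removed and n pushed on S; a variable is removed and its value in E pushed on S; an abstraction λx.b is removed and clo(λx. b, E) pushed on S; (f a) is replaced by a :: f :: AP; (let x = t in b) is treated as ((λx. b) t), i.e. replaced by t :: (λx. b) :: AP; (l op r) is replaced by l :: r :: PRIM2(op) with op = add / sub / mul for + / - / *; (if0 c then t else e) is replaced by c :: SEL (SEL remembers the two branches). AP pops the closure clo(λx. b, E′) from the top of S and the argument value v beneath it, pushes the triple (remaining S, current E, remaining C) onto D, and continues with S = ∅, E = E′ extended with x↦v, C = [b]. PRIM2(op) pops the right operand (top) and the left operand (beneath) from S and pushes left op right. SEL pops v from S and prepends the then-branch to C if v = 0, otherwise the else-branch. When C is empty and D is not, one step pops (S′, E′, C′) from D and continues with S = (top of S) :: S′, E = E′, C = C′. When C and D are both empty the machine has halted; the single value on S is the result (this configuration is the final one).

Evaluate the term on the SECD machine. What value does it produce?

t=0: <S=∅, E=∅, C=[((λv. ((λy. 3) -2)) (-4 + -2))], D=∅>
t=1: <S=∅, E=∅, C=[(-4 + -2) :: (λv. ((λy. 3) -2)) :: AP], D=∅>
t=2: <S=∅, E=∅, C=[-4 :: -2 :: PRIM2(add) :: (λv. ((λy. 3) -2)) :: AP], D=∅>
t=3: <S=[-4], E=∅, C=[-2 :: PRIM2(add) :: (λv. ((λy. 3) -2)) :: AP], D=∅>
t=4: <S=[-2 :: -4], E=∅, C=[PRIM2(add) :: (λv. ((λy. 3) -2)) :: AP], D=∅>
t=5: <S=[-6], E=∅, C=[(λv. ((λy. 3) -2)) :: AP], D=∅>
t=6: <S=[clo(λv. ((λy. 3) -2), ∅) :: -6], E=∅, C=[AP], D=∅>
t=7: <S=∅, E={v↦-6}, C=[((λy. 3) -2)], D=[(∅, ∅, ∅)]>
t=8: <S=∅, E={v↦-6}, C=[-2 :: (λy. 3) :: AP], D=[(∅, ∅, ∅)]>
t=9: <S=[-2], E={v↦-6}, C=[(λy. 3) :: AP], D=[(∅, ∅, ∅)]>
t=10: <S=[clo(λy. 3, {v↦-6}) :: -2], E={v↦-6}, C=[AP], D=[(∅, ∅, ∅)]>
t=11: <S=∅, E={y↦-2, v↦-6}, C=[3], D=[(∅, {v↦-6}, ∅) :: (∅, ∅, ∅)]>
t=12: <S=[3], E={y↦-2, v↦-6}, C=∅, D=[(∅, {v↦-6}, ∅) :: (∅, ∅, ∅)]>
t=13: <S=[3], E={v↦-6}, C=∅, D=[(∅, ∅, ∅)]>
t=14: <S=[3], E=∅, C=∅, D=∅>
→ final value 3

Answer: 3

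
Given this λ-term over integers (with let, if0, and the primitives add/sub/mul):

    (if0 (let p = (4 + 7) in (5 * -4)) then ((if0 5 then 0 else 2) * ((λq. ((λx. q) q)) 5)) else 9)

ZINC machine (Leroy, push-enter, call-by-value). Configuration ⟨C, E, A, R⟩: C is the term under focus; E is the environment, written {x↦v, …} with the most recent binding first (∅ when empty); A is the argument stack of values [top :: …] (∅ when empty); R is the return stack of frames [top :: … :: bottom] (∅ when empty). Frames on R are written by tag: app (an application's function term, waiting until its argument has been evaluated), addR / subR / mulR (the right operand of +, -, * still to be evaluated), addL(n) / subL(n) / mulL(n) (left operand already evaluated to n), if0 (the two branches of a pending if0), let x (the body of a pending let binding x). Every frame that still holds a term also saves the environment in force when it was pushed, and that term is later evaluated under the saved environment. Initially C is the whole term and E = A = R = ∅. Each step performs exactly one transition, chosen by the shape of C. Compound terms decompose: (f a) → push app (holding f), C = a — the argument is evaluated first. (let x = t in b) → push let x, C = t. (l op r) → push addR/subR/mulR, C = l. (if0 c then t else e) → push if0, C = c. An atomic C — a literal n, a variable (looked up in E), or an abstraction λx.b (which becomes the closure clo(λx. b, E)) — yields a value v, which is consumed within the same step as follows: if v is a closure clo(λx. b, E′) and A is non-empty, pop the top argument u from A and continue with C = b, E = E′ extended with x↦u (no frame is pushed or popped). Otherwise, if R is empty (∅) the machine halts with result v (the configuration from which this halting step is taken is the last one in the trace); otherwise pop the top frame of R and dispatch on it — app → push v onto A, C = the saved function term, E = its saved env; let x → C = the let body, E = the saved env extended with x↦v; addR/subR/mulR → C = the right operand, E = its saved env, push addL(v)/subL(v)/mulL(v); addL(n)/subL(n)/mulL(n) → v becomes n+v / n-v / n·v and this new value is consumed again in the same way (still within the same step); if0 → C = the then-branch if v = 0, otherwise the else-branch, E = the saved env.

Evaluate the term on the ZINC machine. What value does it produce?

[0] ⟨C=(if0 (let p = (4 + 7) in (5 * -4)) then ((if0 5 then 0 else 2) * ((λq. ((λx. q) q)) 5)) else 9); E=∅; A=∅; R=∅⟩
[1] ⟨C=(let p = (4 + 7) in (5 * -4)); E=∅; A=∅; R=[if0]⟩
[2] ⟨C=(4 + 7); E=∅; A=∅; R=[let p :: if0]⟩
[3] ⟨C=4; E=∅; A=∅; R=[addR :: let p :: if0]⟩
[4] ⟨C=7; E=∅; A=∅; R=[addL(4) :: let p :: if0]⟩
[5] ⟨C=(5 * -4); E={p↦11}; A=∅; R=[if0]⟩
[6] ⟨C=5; E={p↦11}; A=∅; R=[mulR :: if0]⟩
[7] ⟨C=-4; E={p↦11}; A=∅; R=[mulL(5) :: if0]⟩
[8] ⟨C=9; E=∅; A=∅; R=∅⟩
→ final value 9

Answer: 9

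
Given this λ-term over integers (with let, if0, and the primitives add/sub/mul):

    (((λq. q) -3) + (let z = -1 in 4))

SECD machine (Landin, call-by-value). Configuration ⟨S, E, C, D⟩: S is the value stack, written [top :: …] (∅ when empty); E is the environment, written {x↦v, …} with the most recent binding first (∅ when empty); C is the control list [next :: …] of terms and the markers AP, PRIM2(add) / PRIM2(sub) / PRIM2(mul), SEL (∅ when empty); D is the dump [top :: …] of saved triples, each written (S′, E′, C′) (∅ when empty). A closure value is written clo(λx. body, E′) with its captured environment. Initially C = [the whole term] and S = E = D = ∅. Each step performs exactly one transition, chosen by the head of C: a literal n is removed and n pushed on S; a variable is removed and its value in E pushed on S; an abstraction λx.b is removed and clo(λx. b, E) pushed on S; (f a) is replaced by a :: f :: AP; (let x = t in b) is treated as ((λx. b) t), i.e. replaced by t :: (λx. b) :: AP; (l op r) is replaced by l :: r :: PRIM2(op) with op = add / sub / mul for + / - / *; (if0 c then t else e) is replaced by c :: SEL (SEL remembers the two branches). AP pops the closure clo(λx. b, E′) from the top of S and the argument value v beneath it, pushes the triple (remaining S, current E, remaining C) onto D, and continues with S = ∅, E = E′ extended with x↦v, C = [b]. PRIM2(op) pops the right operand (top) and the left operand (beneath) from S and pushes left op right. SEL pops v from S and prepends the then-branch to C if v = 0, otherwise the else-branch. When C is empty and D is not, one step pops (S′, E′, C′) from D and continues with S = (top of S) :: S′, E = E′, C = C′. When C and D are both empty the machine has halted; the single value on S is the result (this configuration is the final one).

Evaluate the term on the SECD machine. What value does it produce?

Answer: 1

Machine steps:
t=0: <S=∅, E=∅, C=[(((λq. q) -3) + (let z = -1 in 4))], D=∅>
t=1: <S=∅, E=∅, C=[((λq. q) -3) :: (let z = -1 in 4) :: PRIM2(add)], D=∅>
t=2: <S=∅, E=∅, C=[-3 :: (λq. q) :: AP :: (let z = -1 in 4) :: PRIM2(add)], D=∅>
t=3: <S=[-3], E=∅, C=[(λq. q) :: AP :: (let z = -1 in 4) :: PRIM2(add)], D=∅>
t=4: <S=[clo(λq. q, ∅) :: -3], E=∅, C=[AP :: (let z = -1 in 4) :: PRIM2(add)], D=∅>
t=5: <S=∅, E={q↦-3}, C=[q], D=[(∅, ∅, [(let z = -1 in 4) :: PRIM2(add)])]>
t=6: <S=[-3], E={q↦-3}, C=∅, D=[(∅, ∅, [(let z = -1 in 4) :: PRIM2(add)])]>
t=7: <S=[-3], E=∅, C=[(let z = -1 in 4) :: PRIM2(add)], D=∅>
t=8: <S=[-3], E=∅, C=[-1 :: (λz. 4) :: AP :: PRIM2(add)], D=∅>
t=9: <S=[-1 :: -3], E=∅, C=[(λz. 4) :: AP :: PRIM2(add)], D=∅>
t=10: <S=[clo(λz. 4, ∅) :: -1 :: -3], E=∅, C=[AP :: PRIM2(add)], D=∅>
t=11: <S=∅, E={z↦-1}, C=[4], D=[([-3], ∅, [PRIM2(add)])]>
t=12: <S=[4], E={z↦-1}, C=∅, D=[([-3], ∅, [PRIM2(add)])]>
t=13: <S=[4 :: -3], E=∅, C=[PRIM2(add)], D=∅>
t=14: <S=[1], E=∅, C=∅, D=∅>
→ final value 1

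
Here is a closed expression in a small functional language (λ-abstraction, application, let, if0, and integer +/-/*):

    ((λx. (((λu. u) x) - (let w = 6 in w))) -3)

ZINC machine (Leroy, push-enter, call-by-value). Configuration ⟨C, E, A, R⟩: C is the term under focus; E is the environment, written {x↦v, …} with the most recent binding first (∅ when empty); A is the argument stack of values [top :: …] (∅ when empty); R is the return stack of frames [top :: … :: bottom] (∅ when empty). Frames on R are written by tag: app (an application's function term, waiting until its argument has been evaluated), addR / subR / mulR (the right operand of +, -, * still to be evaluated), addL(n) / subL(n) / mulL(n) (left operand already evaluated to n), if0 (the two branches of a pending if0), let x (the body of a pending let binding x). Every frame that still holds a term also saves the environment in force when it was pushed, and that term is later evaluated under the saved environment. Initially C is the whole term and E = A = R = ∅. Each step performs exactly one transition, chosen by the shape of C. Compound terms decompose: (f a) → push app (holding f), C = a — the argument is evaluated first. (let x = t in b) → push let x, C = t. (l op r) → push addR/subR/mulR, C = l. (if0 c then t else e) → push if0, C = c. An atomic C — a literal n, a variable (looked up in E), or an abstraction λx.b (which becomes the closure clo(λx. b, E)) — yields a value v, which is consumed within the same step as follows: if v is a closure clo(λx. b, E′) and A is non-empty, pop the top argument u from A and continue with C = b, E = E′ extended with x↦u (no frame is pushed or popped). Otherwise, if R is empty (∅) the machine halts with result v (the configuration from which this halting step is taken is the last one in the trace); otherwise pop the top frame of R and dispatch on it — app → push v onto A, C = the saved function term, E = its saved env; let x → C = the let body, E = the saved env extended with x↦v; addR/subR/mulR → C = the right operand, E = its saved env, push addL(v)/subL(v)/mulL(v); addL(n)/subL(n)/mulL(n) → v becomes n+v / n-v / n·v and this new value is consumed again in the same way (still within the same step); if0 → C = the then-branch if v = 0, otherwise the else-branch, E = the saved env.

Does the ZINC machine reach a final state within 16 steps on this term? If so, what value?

0. <C=((λx. (((λu. u) x) - (let w = 6 in w))) -3), E=∅, A=∅, R=∅>
1. <C=-3, E=∅, A=∅, R=[app]>
2. <C=(λx. (((λu. u) x) - (let w = 6 in w))), E=∅, A=[-3], R=∅>
3. <C=(((λu. u) x) - (let w = 6 in w)), E={x↦-3}, A=∅, R=∅>
4. <C=((λu. u) x), E={x↦-3}, A=∅, R=[subR]>
5. <C=x, E={x↦-3}, A=∅, R=[app :: subR]>
6. <C=(λu. u), E={x↦-3}, A=[-3], R=[subR]>
7. <C=u, E={u↦-3, x↦-3}, A=∅, R=[subR]>
8. <C=(let w = 6 in w), E={x↦-3}, A=∅, R=[subL(-3)]>
9. <C=6, E={x↦-3}, A=∅, R=[let w :: subL(-3)]>
10. <C=w, E={w↦6, x↦-3}, A=∅, R=[subL(-3)]>
→ final value -9

Answer: -9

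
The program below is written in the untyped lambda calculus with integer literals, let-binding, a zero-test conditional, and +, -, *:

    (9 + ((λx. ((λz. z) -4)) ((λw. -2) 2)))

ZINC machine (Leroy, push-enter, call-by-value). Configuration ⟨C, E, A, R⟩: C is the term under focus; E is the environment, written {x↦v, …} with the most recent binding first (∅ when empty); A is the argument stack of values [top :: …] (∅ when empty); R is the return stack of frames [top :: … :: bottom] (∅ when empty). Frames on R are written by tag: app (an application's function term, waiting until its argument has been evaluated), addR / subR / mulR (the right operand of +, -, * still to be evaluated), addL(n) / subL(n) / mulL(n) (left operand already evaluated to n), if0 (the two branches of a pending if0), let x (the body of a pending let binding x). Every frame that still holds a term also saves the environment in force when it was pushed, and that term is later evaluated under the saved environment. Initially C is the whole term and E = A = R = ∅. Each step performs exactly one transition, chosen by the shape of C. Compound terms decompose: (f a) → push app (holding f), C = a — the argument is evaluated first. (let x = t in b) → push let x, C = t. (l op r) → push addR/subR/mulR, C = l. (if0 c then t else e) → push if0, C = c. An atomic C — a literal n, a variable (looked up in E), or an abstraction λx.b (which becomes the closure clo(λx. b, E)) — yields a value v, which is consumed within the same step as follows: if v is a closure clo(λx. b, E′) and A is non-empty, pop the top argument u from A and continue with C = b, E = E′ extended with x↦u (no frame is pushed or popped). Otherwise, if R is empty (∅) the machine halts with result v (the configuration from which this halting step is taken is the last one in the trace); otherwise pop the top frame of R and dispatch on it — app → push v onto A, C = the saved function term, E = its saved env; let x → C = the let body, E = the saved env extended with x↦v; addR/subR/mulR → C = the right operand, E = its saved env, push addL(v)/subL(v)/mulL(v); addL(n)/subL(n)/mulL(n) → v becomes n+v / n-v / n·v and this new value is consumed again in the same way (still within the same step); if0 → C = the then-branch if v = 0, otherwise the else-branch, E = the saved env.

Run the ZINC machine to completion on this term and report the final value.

Answer: 5

Derivation:
0. [C=(9 + ((λx. ((λz. z) -4)) ((λw. -2) 2))) | E=∅ | A=∅ | R=∅]
1. [C=9 | E=∅ | A=∅ | R=[addR]]
2. [C=((λx. ((λz. z) -4)) ((λw. -2) 2)) | E=∅ | A=∅ | R=[addL(9)]]
3. [C=((λw. -2) 2) | E=∅ | A=∅ | R=[app :: addL(9)]]
4. [C=2 | E=∅ | A=∅ | R=[app :: app :: addL(9)]]
5. [C=(λw. -2) | E=∅ | A=[2] | R=[app :: addL(9)]]
6. [C=-2 | E={w↦2} | A=∅ | R=[app :: addL(9)]]
7. [C=(λx. ((λz. z) -4)) | E=∅ | A=[-2] | R=[addL(9)]]
8. [C=((λz. z) -4) | E={x↦-2} | A=∅ | R=[addL(9)]]
9. [C=-4 | E={x↦-2} | A=∅ | R=[app :: addL(9)]]
10. [C=(λz. z) | E={x↦-2} | A=[-4] | R=[addL(9)]]
11. [C=z | E={z↦-4, x↦-2} | A=∅ | R=[addL(9)]]
→ final value 5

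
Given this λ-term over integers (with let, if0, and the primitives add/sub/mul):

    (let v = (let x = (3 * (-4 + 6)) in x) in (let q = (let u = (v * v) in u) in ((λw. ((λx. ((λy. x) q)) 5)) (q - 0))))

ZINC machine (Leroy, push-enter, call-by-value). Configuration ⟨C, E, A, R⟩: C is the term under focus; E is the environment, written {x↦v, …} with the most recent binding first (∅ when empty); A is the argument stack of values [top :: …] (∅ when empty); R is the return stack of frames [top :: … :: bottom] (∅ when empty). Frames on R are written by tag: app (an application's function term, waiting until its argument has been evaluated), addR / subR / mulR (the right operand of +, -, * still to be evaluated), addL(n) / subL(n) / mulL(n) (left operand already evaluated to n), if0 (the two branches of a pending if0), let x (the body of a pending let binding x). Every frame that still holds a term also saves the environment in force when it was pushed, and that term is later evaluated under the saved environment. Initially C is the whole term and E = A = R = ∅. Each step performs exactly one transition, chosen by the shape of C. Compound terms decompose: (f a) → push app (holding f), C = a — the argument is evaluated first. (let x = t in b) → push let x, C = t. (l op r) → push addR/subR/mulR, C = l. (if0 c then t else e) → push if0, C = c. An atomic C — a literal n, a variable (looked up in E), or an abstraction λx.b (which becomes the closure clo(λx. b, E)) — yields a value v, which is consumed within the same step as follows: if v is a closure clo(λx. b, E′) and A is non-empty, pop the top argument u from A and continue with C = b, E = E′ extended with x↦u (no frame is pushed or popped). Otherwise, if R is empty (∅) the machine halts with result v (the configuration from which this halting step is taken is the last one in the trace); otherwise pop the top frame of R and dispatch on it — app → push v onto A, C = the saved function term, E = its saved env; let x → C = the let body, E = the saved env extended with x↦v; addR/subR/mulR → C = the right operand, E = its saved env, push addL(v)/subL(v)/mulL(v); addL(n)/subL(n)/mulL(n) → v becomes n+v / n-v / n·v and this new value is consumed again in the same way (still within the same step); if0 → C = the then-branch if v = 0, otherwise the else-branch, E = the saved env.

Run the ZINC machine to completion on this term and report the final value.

0. <C=(let v = (let x = (3 * (-4 + 6)) in x) in (let q = (let u = (v * v) in u) in ((λw. ((λx. ((λy. x) q)) 5)) (q - 0)))), E=∅, A=∅, R=∅>
1. <C=(let x = (3 * (-4 + 6)) in x), E=∅, A=∅, R=[let v]>
2. <C=(3 * (-4 + 6)), E=∅, A=∅, R=[let x :: let v]>
3. <C=3, E=∅, A=∅, R=[mulR :: let x :: let v]>
4. <C=(-4 + 6), E=∅, A=∅, R=[mulL(3) :: let x :: let v]>
5. <C=-4, E=∅, A=∅, R=[addR :: mulL(3) :: let x :: let v]>
6. <C=6, E=∅, A=∅, R=[addL(-4) :: mulL(3) :: let x :: let v]>
7. <C=x, E={x↦6}, A=∅, R=[let v]>
8. <C=(let q = (let u = (v * v) in u) in ((λw. ((λx. ((λy. x) q)) 5)) (q - 0))), E={v↦6}, A=∅, R=∅>
9. <C=(let u = (v * v) in u), E={v↦6}, A=∅, R=[let q]>
10. <C=(v * v), E={v↦6}, A=∅, R=[let u :: let q]>
11. <C=v, E={v↦6}, A=∅, R=[mulR :: let u :: let q]>
12. <C=v, E={v↦6}, A=∅, R=[mulL(6) :: let u :: let q]>
13. <C=u, E={u↦36, v↦6}, A=∅, R=[let q]>
14. <C=((λw. ((λx. ((λy. x) q)) 5)) (q - 0)), E={q↦36, v↦6}, A=∅, R=∅>
15. <C=(q - 0), E={q↦36, v↦6}, A=∅, R=[app]>
16. <C=q, E={q↦36, v↦6}, A=∅, R=[subR :: app]>
17. <C=0, E={q↦36, v↦6}, A=∅, R=[subL(36) :: app]>
18. <C=(λw. ((λx. ((λy. x) q)) 5)), E={q↦36, v↦6}, A=[36], R=∅>
19. <C=((λx. ((λy. x) q)) 5), E={w↦36, q↦36, v↦6}, A=∅, R=∅>
20. <C=5, E={w↦36, q↦36, v↦6}, A=∅, R=[app]>
21. <C=(λx. ((λy. x) q)), E={w↦36, q↦36, v↦6}, A=[5], R=∅>
22. <C=((λy. x) q), E={x↦5, w↦36, q↦36, v↦6}, A=∅, R=∅>
23. <C=q, E={x↦5, w↦36, q↦36, v↦6}, A=∅, R=[app]>
24. <C=(λy. x), E={x↦5, w↦36, q↦36, v↦6}, A=[36], R=∅>
25. <C=x, E={y↦36, x↦5, w↦36, q↦36, v↦6}, A=∅, R=∅>
→ final value 5

Answer: 5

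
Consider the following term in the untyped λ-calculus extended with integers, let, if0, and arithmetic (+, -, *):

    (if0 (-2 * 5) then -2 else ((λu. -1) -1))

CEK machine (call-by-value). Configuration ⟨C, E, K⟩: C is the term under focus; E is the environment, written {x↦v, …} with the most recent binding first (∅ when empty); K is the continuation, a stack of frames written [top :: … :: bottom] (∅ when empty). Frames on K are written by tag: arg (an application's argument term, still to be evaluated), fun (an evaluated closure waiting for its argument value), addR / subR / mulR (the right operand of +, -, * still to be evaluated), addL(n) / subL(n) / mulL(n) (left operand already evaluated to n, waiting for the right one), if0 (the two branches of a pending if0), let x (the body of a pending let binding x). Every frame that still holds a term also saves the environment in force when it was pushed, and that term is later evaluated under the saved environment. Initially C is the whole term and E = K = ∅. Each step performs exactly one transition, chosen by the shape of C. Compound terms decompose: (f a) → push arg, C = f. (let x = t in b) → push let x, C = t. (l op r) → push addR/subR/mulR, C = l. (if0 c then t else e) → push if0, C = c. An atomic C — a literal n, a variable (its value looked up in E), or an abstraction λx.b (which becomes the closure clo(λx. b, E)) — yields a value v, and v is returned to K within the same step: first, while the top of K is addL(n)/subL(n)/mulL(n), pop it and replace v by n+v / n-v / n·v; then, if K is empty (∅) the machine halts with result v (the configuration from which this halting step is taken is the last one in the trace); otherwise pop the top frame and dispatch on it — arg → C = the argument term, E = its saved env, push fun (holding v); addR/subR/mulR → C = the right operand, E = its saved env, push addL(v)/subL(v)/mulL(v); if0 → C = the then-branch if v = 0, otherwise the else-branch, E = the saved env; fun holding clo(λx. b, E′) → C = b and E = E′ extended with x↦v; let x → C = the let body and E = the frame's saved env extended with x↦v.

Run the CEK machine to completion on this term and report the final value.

t=0: <C=(if0 (-2 * 5) then -2 else ((λu. -1) -1)), E=∅, K=∅>
t=1: <C=(-2 * 5), E=∅, K=[if0]>
t=2: <C=-2, E=∅, K=[mulR :: if0]>
t=3: <C=5, E=∅, K=[mulL(-2) :: if0]>
t=4: <C=((λu. -1) -1), E=∅, K=∅>
t=5: <C=(λu. -1), E=∅, K=[arg]>
t=6: <C=-1, E=∅, K=[fun]>
t=7: <C=-1, E={u↦-1}, K=∅>
→ final value -1

Answer: -1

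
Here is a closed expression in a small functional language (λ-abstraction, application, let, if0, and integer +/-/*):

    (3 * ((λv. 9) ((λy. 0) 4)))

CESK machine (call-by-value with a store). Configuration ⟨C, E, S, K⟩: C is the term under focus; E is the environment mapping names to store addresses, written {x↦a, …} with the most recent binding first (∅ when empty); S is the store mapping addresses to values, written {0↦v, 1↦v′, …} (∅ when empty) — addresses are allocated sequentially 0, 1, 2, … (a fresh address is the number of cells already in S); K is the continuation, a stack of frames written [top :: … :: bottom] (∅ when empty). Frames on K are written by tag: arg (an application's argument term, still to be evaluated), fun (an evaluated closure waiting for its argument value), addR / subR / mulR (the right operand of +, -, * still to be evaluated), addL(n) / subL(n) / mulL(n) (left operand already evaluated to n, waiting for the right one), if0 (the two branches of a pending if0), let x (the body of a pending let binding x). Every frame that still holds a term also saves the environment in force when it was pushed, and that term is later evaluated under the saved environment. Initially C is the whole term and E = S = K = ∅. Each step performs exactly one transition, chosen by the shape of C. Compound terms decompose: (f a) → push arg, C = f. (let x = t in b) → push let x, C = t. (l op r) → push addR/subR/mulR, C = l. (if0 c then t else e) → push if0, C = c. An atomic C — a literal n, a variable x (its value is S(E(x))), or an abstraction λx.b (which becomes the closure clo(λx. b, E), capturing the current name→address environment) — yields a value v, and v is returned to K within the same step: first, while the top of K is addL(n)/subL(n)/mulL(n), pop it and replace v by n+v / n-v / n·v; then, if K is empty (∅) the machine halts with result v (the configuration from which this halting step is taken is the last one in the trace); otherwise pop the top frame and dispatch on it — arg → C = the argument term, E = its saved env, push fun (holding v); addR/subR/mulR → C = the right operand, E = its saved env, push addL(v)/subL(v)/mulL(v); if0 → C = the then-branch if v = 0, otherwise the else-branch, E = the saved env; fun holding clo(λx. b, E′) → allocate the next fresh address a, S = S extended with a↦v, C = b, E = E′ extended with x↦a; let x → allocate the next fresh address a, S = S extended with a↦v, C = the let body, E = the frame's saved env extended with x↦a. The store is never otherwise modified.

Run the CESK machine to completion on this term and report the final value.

Answer: 27

Execution trace:
t=0: [C=(3 * ((λv. 9) ((λy. 0) 4))) | E=∅ | S=∅ | K=∅]
t=1: [C=3 | E=∅ | S=∅ | K=[mulR]]
t=2: [C=((λv. 9) ((λy. 0) 4)) | E=∅ | S=∅ | K=[mulL(3)]]
t=3: [C=(λv. 9) | E=∅ | S=∅ | K=[arg :: mulL(3)]]
t=4: [C=((λy. 0) 4) | E=∅ | S=∅ | K=[fun :: mulL(3)]]
t=5: [C=(λy. 0) | E=∅ | S=∅ | K=[arg :: fun :: mulL(3)]]
t=6: [C=4 | E=∅ | S=∅ | K=[fun :: fun :: mulL(3)]]
t=7: [C=0 | E={y↦0} | S={0↦4} | K=[fun :: mulL(3)]]
t=8: [C=9 | E={v↦1} | S={0↦4, 1↦0} | K=[mulL(3)]]
→ final value 27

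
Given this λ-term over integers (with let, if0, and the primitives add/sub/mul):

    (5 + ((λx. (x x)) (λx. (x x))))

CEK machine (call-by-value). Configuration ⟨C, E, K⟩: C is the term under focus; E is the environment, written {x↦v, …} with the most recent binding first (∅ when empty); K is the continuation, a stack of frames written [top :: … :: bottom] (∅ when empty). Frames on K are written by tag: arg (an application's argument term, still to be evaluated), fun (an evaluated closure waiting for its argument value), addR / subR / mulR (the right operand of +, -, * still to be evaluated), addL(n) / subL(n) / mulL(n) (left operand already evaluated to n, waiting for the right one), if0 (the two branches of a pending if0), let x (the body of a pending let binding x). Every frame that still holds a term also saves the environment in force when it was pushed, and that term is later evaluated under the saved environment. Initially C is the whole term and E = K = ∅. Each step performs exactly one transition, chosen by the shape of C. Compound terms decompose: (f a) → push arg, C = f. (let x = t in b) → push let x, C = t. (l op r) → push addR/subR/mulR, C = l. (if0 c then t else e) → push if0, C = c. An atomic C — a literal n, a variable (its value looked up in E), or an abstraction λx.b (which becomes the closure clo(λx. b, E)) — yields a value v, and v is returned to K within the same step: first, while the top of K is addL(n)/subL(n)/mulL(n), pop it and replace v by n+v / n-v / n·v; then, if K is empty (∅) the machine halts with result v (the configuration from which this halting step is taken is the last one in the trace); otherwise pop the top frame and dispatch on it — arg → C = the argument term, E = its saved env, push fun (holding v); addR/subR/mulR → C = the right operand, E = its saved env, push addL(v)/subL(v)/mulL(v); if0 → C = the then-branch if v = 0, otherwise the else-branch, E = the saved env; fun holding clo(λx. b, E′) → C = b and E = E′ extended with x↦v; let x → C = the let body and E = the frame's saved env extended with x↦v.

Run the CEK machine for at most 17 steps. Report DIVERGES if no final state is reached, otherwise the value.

0. [C=(5 + ((λx. (x x)) (λx. (x x)))) | E=∅ | K=∅]
1. [C=5 | E=∅ | K=[addR]]
2. [C=((λx. (x x)) (λx. (x x))) | E=∅ | K=[addL(5)]]
3. [C=(λx. (x x)) | E=∅ | K=[arg :: addL(5)]]
4. [C=(λx. (x x)) | E=∅ | K=[fun :: addL(5)]]
5. [C=(x x) | E={x↦clo(λx. (x x), ∅)} | K=[addL(5)]]
6. [C=x | E={x↦clo(λx. (x x), ∅)} | K=[arg :: addL(5)]]
7. [C=x | E={x↦clo(λx. (x x), ∅)} | K=[fun :: addL(5)]]
… configuration repeats with period 3 (steps 5–7 recur indefinitely) …

Answer: DIVERGES (no final state within 17 steps)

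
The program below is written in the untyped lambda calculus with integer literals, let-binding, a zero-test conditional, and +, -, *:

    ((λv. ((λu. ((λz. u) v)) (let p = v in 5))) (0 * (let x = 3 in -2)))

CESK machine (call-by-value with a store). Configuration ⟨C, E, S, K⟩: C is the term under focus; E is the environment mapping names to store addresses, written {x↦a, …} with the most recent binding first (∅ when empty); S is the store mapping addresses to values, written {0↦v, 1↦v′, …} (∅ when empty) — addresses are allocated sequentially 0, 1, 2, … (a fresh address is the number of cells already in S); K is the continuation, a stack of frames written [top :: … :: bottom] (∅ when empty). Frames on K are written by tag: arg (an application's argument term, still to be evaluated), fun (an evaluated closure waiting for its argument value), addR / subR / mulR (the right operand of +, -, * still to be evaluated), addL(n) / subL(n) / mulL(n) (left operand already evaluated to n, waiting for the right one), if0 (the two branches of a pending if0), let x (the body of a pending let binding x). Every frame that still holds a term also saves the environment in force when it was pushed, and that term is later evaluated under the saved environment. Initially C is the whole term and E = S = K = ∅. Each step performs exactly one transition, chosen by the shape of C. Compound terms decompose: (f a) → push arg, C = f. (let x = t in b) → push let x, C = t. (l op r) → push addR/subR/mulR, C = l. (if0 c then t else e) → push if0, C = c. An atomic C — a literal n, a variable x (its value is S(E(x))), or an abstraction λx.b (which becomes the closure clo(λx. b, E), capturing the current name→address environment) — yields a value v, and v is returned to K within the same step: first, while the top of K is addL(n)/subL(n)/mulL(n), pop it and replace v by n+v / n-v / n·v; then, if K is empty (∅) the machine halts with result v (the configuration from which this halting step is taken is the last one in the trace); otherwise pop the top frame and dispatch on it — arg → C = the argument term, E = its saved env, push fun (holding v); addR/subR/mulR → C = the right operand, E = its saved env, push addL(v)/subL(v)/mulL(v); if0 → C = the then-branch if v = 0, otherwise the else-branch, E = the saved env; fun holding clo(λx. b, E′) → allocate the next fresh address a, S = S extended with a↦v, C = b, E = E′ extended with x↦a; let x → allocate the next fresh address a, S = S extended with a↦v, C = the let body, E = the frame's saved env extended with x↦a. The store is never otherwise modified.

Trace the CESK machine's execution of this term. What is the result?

Answer: 5

Machine steps:
0. [C=((λv. ((λu. ((λz. u) v)) (let p = v in 5))) (0 * (let x = 3 in -2))) | E=∅ | S=∅ | K=∅]
1. [C=(λv. ((λu. ((λz. u) v)) (let p = v in 5))) | E=∅ | S=∅ | K=[arg]]
2. [C=(0 * (let x = 3 in -2)) | E=∅ | S=∅ | K=[fun]]
3. [C=0 | E=∅ | S=∅ | K=[mulR :: fun]]
4. [C=(let x = 3 in -2) | E=∅ | S=∅ | K=[mulL(0) :: fun]]
5. [C=3 | E=∅ | S=∅ | K=[let x :: mulL(0) :: fun]]
6. [C=-2 | E={x↦0} | S={0↦3} | K=[mulL(0) :: fun]]
7. [C=((λu. ((λz. u) v)) (let p = v in 5)) | E={v↦1} | S={0↦3, 1↦0} | K=∅]
8. [C=(λu. ((λz. u) v)) | E={v↦1} | S={0↦3, 1↦0} | K=[arg]]
9. [C=(let p = v in 5) | E={v↦1} | S={0↦3, 1↦0} | K=[fun]]
10. [C=v | E={v↦1} | S={0↦3, 1↦0} | K=[let p :: fun]]
11. [C=5 | E={p↦2, v↦1} | S={0↦3, 1↦0, 2↦0} | K=[fun]]
12. [C=((λz. u) v) | E={u↦3, v↦1} | S={0↦3, 1↦0, 2↦0, 3↦5} | K=∅]
13. [C=(λz. u) | E={u↦3, v↦1} | S={0↦3, 1↦0, 2↦0, 3↦5} | K=[arg]]
14. [C=v | E={u↦3, v↦1} | S={0↦3, 1↦0, 2↦0, 3↦5} | K=[fun]]
15. [C=u | E={z↦4, u↦3, v↦1} | S={0↦3, 1↦0, 2↦0, 3↦5, 4↦0} | K=∅]
→ final value 5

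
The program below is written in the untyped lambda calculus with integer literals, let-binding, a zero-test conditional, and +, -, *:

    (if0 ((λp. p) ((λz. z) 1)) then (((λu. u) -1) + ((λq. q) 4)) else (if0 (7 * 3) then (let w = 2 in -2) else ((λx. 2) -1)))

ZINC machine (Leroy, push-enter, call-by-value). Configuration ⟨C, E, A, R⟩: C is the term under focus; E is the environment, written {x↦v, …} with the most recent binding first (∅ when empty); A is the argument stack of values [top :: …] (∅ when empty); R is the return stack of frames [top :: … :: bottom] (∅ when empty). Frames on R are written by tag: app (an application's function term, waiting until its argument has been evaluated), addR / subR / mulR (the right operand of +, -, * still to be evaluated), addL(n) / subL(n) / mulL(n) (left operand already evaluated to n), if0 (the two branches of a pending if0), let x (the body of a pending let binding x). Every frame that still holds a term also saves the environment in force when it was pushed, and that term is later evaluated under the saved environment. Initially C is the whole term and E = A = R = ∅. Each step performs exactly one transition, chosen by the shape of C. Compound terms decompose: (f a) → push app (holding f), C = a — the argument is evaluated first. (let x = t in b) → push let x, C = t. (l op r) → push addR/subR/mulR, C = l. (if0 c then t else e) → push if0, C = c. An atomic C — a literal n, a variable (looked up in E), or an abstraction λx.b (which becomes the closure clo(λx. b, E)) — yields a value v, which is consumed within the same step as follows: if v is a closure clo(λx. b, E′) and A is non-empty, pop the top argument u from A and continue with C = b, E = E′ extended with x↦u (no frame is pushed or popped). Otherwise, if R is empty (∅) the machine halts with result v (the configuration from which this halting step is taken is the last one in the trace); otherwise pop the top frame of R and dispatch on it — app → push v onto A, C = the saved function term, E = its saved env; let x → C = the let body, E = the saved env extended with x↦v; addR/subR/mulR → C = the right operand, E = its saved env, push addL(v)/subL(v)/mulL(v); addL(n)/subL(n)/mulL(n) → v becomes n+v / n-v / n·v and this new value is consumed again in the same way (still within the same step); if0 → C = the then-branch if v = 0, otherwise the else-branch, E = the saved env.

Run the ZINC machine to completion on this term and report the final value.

step 0: [C=(if0 ((λp. p) ((λz. z) 1)) then (((λu. u) -1) + ((λq. q) 4)) else (if0 (7 * 3) then (let w = 2 in -2) else ((λx. 2) -1))) | E=∅ | A=∅ | R=∅]
step 1: [C=((λp. p) ((λz. z) 1)) | E=∅ | A=∅ | R=[if0]]
step 2: [C=((λz. z) 1) | E=∅ | A=∅ | R=[app :: if0]]
step 3: [C=1 | E=∅ | A=∅ | R=[app :: app :: if0]]
step 4: [C=(λz. z) | E=∅ | A=[1] | R=[app :: if0]]
step 5: [C=z | E={z↦1} | A=∅ | R=[app :: if0]]
step 6: [C=(λp. p) | E=∅ | A=[1] | R=[if0]]
step 7: [C=p | E={p↦1} | A=∅ | R=[if0]]
step 8: [C=(if0 (7 * 3) then (let w = 2 in -2) else ((λx. 2) -1)) | E=∅ | A=∅ | R=∅]
step 9: [C=(7 * 3) | E=∅ | A=∅ | R=[if0]]
step 10: [C=7 | E=∅ | A=∅ | R=[mulR :: if0]]
step 11: [C=3 | E=∅ | A=∅ | R=[mulL(7) :: if0]]
step 12: [C=((λx. 2) -1) | E=∅ | A=∅ | R=∅]
step 13: [C=-1 | E=∅ | A=∅ | R=[app]]
step 14: [C=(λx. 2) | E=∅ | A=[-1] | R=∅]
step 15: [C=2 | E={x↦-1} | A=∅ | R=∅]
→ final value 2

Answer: 2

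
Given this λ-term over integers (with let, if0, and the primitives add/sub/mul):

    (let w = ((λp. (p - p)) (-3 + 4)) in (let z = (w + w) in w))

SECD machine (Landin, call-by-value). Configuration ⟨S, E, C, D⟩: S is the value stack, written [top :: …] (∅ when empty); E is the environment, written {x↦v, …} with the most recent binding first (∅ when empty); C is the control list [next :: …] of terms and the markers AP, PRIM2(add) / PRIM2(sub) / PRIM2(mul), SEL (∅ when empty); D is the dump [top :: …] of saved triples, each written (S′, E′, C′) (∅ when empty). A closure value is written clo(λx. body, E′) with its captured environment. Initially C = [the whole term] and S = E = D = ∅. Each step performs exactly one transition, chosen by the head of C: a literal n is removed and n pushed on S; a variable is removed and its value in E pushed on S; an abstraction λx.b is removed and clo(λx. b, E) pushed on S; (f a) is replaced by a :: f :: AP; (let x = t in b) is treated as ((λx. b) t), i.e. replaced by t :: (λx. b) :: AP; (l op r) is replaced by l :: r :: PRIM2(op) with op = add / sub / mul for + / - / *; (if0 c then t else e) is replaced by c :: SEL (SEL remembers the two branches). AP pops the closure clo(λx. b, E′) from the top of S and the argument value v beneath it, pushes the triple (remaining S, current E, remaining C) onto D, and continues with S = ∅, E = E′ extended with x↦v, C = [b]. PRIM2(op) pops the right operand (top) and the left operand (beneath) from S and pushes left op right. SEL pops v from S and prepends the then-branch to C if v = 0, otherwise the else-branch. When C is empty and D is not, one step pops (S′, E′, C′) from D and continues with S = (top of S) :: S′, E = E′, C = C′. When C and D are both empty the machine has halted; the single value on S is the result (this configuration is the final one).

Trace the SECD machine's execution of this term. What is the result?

Answer: 0

Derivation:
[0] [S=∅ | E=∅ | C=[(let w = ((λp. (p - p)) (-3 + 4)) in (let z = (w + w) in w))] | D=∅]
[1] [S=∅ | E=∅ | C=[((λp. (p - p)) (-3 + 4)) :: (λw. (let z = (w + w) in w)) :: AP] | D=∅]
[2] [S=∅ | E=∅ | C=[(-3 + 4) :: (λp. (p - p)) :: AP :: (λw. (let z = (w + w) in w)) :: AP] | D=∅]
[3] [S=∅ | E=∅ | C=[-3 :: 4 :: PRIM2(add) :: (λp. (p - p)) :: AP :: (λw. (let z = (w + w) in w)) :: AP] | D=∅]
[4] [S=[-3] | E=∅ | C=[4 :: PRIM2(add) :: (λp. (p - p)) :: AP :: (λw. (let z = (w + w) in w)) :: AP] | D=∅]
[5] [S=[4 :: -3] | E=∅ | C=[PRIM2(add) :: (λp. (p - p)) :: AP :: (λw. (let z = (w + w) in w)) :: AP] | D=∅]
[6] [S=[1] | E=∅ | C=[(λp. (p - p)) :: AP :: (λw. (let z = (w + w) in w)) :: AP] | D=∅]
[7] [S=[clo(λp. (p - p), ∅) :: 1] | E=∅ | C=[AP :: (λw. (let z = (w + w) in w)) :: AP] | D=∅]
[8] [S=∅ | E={p↦1} | C=[(p - p)] | D=[(∅, ∅, [(λw. (let z = (w + w) in w)) :: AP])]]
[9] [S=∅ | E={p↦1} | C=[p :: p :: PRIM2(sub)] | D=[(∅, ∅, [(λw. (let z = (w + w) in w)) :: AP])]]
[10] [S=[1] | E={p↦1} | C=[p :: PRIM2(sub)] | D=[(∅, ∅, [(λw. (let z = (w + w) in w)) :: AP])]]
[11] [S=[1 :: 1] | E={p↦1} | C=[PRIM2(sub)] | D=[(∅, ∅, [(λw. (let z = (w + w) in w)) :: AP])]]
[12] [S=[0] | E={p↦1} | C=∅ | D=[(∅, ∅, [(λw. (let z = (w + w) in w)) :: AP])]]
[13] [S=[0] | E=∅ | C=[(λw. (let z = (w + w) in w)) :: AP] | D=∅]
[14] [S=[clo(λw. (let z = (w + w) in w), ∅) :: 0] | E=∅ | C=[AP] | D=∅]
[15] [S=∅ | E={w↦0} | C=[(let z = (w + w) in w)] | D=[(∅, ∅, ∅)]]
[16] [S=∅ | E={w↦0} | C=[(w + w) :: (λz. w) :: AP] | D=[(∅, ∅, ∅)]]
[17] [S=∅ | E={w↦0} | C=[w :: w :: PRIM2(add) :: (λz. w) :: AP] | D=[(∅, ∅, ∅)]]
[18] [S=[0] | E={w↦0} | C=[w :: PRIM2(add) :: (λz. w) :: AP] | D=[(∅, ∅, ∅)]]
[19] [S=[0 :: 0] | E={w↦0} | C=[PRIM2(add) :: (λz. w) :: AP] | D=[(∅, ∅, ∅)]]
[20] [S=[0] | E={w↦0} | C=[(λz. w) :: AP] | D=[(∅, ∅, ∅)]]
[21] [S=[clo(λz. w, {w↦0}) :: 0] | E={w↦0} | C=[AP] | D=[(∅, ∅, ∅)]]
[22] [S=∅ | E={z↦0, w↦0} | C=[w] | D=[(∅, {w↦0}, ∅) :: (∅, ∅, ∅)]]
[23] [S=[0] | E={z↦0, w↦0} | C=∅ | D=[(∅, {w↦0}, ∅) :: (∅, ∅, ∅)]]
[24] [S=[0] | E={w↦0} | C=∅ | D=[(∅, ∅, ∅)]]
[25] [S=[0] | E=∅ | C=∅ | D=∅]
→ final value 0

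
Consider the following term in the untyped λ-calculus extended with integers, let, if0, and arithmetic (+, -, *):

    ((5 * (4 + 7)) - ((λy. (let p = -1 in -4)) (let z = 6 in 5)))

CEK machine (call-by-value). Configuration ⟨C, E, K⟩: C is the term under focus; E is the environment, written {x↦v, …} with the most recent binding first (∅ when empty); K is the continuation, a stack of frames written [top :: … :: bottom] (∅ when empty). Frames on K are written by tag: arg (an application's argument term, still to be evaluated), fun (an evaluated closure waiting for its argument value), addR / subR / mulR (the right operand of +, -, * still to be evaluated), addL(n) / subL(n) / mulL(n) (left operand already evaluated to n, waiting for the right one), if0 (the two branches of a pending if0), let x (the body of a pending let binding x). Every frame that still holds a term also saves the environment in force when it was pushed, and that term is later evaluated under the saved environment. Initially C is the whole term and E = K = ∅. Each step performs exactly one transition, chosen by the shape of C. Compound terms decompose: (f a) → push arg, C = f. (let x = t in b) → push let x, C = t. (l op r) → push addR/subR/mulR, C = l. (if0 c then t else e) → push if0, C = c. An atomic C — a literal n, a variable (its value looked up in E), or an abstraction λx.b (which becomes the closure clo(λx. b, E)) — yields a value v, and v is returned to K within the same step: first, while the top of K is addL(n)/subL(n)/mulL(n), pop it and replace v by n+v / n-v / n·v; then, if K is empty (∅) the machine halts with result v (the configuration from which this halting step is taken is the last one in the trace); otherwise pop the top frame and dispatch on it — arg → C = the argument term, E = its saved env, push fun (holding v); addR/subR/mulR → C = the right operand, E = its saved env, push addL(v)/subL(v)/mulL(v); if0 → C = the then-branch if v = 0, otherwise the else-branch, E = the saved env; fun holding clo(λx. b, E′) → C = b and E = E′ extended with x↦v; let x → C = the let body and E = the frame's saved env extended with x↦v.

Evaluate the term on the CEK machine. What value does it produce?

t=0: <C=((5 * (4 + 7)) - ((λy. (let p = -1 in -4)) (let z = 6 in 5))), E=∅, K=∅>
t=1: <C=(5 * (4 + 7)), E=∅, K=[subR]>
t=2: <C=5, E=∅, K=[mulR :: subR]>
t=3: <C=(4 + 7), E=∅, K=[mulL(5) :: subR]>
t=4: <C=4, E=∅, K=[addR :: mulL(5) :: subR]>
t=5: <C=7, E=∅, K=[addL(4) :: mulL(5) :: subR]>
t=6: <C=((λy. (let p = -1 in -4)) (let z = 6 in 5)), E=∅, K=[subL(55)]>
t=7: <C=(λy. (let p = -1 in -4)), E=∅, K=[arg :: subL(55)]>
t=8: <C=(let z = 6 in 5), E=∅, K=[fun :: subL(55)]>
t=9: <C=6, E=∅, K=[let z :: fun :: subL(55)]>
t=10: <C=5, E={z↦6}, K=[fun :: subL(55)]>
t=11: <C=(let p = -1 in -4), E={y↦5}, K=[subL(55)]>
t=12: <C=-1, E={y↦5}, K=[let p :: subL(55)]>
t=13: <C=-4, E={p↦-1, y↦5}, K=[subL(55)]>
→ final value 59

Answer: 59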